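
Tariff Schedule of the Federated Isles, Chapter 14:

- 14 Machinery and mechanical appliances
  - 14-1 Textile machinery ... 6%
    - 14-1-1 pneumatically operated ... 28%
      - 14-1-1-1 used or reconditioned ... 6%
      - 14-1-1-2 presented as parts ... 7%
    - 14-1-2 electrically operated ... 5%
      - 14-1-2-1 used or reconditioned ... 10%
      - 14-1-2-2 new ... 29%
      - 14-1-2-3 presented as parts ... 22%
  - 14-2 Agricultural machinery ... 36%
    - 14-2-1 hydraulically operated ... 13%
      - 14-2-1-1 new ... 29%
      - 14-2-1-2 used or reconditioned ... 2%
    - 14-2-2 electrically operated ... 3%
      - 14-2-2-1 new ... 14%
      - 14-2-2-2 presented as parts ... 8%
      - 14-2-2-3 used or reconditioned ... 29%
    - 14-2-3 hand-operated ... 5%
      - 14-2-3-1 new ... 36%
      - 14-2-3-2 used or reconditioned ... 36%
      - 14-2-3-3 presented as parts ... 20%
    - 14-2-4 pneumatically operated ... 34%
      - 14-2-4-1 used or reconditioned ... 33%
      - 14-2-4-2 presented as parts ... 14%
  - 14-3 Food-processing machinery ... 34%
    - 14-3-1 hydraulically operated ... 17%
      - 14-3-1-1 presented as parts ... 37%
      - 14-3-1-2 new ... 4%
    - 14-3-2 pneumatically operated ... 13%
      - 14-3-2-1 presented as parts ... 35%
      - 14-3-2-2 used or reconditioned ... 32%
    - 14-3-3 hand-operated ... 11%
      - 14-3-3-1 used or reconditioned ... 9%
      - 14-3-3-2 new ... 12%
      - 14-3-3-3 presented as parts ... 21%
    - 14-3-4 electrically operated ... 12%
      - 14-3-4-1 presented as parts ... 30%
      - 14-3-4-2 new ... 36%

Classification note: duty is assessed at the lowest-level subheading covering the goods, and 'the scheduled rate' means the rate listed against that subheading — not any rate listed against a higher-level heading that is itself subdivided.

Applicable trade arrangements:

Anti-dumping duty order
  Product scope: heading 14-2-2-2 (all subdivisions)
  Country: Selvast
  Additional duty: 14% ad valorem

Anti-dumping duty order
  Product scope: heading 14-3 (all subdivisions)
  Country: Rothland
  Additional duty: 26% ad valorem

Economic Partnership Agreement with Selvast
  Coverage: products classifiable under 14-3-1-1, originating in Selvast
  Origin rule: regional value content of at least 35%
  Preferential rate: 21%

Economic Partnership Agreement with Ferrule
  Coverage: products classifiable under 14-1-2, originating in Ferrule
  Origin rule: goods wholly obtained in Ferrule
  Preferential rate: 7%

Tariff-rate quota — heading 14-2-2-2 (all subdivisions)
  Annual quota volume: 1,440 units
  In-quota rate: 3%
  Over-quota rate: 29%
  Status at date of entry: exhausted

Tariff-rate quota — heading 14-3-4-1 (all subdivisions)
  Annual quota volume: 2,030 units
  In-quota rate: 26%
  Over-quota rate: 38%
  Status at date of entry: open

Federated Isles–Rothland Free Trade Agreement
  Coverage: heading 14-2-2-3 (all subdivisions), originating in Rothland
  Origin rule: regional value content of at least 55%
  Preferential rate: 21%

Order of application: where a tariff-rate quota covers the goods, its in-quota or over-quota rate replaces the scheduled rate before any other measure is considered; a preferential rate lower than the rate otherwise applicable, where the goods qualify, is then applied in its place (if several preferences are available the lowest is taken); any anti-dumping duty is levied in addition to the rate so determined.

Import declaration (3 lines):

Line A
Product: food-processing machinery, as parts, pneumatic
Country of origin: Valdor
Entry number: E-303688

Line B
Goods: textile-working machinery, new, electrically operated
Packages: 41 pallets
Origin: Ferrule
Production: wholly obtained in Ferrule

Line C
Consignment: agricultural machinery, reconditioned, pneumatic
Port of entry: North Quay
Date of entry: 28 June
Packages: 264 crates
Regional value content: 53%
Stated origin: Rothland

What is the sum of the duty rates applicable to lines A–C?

Line A: food-processing → 14-3; pneumatic → 14-3-2; as parts → 14-3-2-1. Scheduled 35%. No special measure applies. → 35%.
Line B: textile-working → 14-1; electrically operated → 14-1-2; new → 14-1-2-2. Scheduled 29%. Ferrule agreement on 14-1-2: wholly obtained → 7% available; preferential 7%. → 7%.
Line C: agricultural → 14-2; pneumatic → 14-2-4; reconditioned → 14-2-4-1. Scheduled 33%. Rothland agreement on 14-2-2-3: 14-2-4-1 not covered. → 33%.
Sum: 35% + 7% + 33% = 75%.

75%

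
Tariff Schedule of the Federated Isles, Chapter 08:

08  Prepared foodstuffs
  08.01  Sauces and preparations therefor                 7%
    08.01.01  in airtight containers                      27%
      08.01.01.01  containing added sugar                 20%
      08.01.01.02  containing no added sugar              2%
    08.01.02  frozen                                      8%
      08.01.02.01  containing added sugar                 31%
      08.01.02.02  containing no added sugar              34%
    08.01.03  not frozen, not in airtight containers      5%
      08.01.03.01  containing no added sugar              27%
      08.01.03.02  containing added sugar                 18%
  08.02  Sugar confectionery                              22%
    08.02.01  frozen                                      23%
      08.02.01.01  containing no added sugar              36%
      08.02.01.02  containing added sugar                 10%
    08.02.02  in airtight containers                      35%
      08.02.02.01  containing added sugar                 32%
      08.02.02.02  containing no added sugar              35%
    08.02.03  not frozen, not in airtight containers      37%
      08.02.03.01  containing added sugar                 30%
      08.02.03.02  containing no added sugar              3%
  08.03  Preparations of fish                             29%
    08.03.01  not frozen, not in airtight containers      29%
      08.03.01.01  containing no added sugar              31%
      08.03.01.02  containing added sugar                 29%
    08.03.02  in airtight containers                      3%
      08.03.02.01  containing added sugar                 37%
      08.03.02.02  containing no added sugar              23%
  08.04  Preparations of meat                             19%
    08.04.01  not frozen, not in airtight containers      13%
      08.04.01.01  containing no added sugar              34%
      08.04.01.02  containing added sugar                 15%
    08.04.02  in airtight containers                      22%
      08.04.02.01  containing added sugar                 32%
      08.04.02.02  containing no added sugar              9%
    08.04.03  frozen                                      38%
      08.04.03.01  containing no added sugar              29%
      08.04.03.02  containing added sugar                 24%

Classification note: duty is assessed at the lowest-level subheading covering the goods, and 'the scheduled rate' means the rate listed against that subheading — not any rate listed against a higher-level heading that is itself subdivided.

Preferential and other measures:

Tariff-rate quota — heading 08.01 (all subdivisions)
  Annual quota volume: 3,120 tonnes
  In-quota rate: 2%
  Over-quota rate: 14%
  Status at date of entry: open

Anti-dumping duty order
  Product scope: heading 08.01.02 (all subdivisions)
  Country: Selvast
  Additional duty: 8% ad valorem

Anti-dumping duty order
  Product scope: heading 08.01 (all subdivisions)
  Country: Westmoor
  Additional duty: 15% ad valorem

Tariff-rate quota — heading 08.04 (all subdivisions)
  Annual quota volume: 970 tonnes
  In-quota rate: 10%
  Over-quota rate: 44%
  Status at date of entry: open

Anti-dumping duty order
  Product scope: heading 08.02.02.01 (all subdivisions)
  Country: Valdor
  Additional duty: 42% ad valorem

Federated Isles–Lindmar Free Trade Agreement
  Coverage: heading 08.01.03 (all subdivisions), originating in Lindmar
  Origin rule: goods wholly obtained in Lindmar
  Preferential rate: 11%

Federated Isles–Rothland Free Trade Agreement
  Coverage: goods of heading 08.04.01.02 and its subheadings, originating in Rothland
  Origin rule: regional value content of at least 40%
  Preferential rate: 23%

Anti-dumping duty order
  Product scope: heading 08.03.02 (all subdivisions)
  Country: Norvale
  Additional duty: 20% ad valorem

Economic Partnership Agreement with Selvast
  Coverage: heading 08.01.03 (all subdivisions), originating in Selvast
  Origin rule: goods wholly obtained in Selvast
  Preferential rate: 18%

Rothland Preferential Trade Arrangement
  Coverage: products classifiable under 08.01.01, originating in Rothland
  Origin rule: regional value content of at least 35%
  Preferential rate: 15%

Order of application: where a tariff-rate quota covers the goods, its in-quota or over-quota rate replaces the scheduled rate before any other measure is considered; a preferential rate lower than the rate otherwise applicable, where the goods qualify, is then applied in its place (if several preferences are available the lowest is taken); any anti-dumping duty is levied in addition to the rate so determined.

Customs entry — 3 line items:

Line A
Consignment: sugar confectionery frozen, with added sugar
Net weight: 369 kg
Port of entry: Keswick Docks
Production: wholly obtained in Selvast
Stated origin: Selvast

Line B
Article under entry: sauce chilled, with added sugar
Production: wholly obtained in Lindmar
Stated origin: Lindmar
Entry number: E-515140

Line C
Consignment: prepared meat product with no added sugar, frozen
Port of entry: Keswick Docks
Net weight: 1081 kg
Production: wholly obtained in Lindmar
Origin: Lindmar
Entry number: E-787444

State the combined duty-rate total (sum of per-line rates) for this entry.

22%

Line A: sugar confectionery → 08.02; frozen → 08.02.01; with added sugar → 08.02.01.02. Scheduled 10%. Selvast agreement on 08.01.03: 08.02.01.02 not covered. → 10%.
Line B: sauce → 08.01; chilled → 08.01.03; with added sugar → 08.01.03.02. Scheduled 18%. quota on 08.01 open → in-quota 2%; Lindmar agreement on 08.01.03: wholly obtained → 11% available; preference 11% not lower than 2% → no reduction. → 2%.
Line C: prepared meat product → 08.04; frozen → 08.04.03; with no added sugar → 08.04.03.01. Scheduled 29%. quota on 08.04 open → in-quota 10%; Lindmar agreement on 08.01.03: 08.04.03.01 not covered. → 10%.
Sum: 10% + 2% + 10% = 22%.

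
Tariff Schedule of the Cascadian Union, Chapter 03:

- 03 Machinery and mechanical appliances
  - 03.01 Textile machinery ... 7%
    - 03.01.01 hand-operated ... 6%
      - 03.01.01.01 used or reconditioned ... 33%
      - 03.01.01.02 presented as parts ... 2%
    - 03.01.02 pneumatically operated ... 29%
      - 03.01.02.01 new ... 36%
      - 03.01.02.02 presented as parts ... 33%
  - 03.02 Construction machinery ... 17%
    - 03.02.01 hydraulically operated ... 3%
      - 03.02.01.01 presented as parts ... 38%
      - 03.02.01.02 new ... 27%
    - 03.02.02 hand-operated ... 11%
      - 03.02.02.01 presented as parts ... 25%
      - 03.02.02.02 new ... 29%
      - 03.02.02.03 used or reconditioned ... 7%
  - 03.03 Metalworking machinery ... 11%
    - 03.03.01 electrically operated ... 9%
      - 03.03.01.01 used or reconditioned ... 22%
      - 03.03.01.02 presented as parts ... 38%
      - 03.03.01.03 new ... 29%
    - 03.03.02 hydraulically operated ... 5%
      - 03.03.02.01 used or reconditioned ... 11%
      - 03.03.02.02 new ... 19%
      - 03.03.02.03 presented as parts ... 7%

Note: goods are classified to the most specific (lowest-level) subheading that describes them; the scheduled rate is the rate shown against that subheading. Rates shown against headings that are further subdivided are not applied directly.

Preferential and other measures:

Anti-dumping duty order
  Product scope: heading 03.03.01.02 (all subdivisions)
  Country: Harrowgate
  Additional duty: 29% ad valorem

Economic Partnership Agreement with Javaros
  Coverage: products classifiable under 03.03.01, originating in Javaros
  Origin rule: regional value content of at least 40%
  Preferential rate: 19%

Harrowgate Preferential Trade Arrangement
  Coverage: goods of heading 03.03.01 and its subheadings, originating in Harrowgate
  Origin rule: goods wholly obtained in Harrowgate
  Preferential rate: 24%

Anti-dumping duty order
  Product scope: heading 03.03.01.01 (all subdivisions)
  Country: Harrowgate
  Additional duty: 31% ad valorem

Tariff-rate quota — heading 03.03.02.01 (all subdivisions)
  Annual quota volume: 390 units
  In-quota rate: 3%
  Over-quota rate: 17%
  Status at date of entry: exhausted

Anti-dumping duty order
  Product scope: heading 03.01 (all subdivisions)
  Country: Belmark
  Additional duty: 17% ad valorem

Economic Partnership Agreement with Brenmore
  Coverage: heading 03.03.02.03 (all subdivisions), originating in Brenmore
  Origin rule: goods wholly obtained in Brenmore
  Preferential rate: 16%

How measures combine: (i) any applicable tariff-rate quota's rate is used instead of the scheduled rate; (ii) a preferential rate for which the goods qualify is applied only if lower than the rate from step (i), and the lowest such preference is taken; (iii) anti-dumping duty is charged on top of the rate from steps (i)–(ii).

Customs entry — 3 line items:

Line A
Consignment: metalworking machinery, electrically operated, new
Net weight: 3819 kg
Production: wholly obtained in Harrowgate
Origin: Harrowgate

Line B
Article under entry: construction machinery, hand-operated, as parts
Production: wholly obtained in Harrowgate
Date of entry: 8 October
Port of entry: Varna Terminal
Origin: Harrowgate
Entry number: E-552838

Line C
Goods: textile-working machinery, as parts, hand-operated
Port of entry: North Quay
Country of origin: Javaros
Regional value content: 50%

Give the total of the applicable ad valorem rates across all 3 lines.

51%

Line A: metalworking → 03.03; electrically operated → 03.03.01; new → 03.03.01.03. Scheduled 29%. Harrowgate agreement on 03.03.01: wholly obtained → 24% available; preferential 24%. → 24%.
Line B: construction → 03.02; hand-operated → 03.02.02; as parts → 03.02.02.01. Scheduled 25%. Harrowgate agreement on 03.03.01: 03.02.02.01 not covered. → 25%.
Line C: textile-working → 03.01; hand-operated → 03.01.01; as parts → 03.01.01.02. Scheduled 2%. Javaros agreement on 03.03.01: 03.01.01.02 not covered. → 2%.
Sum: 24% + 25% + 2% = 51%.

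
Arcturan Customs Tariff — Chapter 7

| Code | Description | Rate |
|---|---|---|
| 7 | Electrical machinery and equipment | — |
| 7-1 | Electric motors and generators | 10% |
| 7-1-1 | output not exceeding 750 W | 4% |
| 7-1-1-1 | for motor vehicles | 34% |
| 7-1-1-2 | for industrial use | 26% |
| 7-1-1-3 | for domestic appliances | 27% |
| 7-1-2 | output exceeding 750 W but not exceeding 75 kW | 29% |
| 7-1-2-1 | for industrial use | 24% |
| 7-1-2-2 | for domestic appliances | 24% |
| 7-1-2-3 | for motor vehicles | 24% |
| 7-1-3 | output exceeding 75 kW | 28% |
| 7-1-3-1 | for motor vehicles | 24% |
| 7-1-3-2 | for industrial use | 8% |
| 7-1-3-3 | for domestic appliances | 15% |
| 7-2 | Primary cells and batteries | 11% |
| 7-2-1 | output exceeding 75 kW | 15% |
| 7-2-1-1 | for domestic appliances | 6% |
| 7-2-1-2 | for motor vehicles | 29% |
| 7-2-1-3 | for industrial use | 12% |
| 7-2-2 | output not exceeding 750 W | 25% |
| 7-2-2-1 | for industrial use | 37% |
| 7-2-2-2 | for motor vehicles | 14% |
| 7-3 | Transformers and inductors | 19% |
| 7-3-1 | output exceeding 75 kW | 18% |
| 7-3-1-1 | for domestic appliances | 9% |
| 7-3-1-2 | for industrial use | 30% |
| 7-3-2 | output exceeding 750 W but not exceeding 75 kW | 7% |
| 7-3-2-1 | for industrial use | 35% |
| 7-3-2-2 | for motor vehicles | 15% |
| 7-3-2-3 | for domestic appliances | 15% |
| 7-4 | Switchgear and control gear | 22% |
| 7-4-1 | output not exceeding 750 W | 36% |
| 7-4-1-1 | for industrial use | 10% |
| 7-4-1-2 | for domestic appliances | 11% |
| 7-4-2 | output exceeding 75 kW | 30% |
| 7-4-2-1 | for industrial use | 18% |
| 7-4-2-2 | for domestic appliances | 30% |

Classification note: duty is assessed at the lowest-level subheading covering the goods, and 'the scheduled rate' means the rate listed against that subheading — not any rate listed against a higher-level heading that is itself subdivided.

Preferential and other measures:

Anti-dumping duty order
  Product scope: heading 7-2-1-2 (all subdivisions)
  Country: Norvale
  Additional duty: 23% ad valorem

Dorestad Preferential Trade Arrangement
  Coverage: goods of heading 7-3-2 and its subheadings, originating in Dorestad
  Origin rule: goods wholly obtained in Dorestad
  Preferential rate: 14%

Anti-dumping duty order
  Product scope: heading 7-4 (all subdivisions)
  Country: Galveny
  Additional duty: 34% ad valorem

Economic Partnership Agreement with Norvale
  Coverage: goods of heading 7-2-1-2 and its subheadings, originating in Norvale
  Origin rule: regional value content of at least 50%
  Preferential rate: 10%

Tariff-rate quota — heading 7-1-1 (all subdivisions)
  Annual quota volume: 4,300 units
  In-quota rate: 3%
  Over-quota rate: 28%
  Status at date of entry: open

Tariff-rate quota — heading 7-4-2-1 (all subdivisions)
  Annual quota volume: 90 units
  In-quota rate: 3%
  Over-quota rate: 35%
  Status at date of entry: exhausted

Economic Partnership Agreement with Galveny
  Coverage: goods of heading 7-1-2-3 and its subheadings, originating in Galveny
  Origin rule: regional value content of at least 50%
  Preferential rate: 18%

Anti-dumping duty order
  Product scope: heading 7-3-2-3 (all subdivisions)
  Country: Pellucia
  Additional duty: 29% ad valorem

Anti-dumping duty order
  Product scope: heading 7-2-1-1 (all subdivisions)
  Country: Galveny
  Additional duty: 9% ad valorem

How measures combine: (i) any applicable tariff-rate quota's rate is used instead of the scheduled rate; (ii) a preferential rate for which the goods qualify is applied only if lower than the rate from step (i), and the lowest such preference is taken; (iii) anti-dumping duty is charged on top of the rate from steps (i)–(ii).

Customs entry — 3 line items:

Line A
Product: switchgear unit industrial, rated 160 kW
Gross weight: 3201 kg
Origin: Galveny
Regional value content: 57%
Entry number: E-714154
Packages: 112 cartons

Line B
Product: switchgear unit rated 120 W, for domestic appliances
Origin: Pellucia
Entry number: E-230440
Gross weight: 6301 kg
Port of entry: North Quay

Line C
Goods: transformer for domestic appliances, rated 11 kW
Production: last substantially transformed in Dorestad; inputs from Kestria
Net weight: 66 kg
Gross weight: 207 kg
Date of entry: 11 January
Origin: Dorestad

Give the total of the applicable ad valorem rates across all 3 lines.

95%

Line A: switchgear unit → 7-4; rated 160 kW → 7-4-2; industrial → 7-4-2-1. Scheduled 18%. quota on 7-4-2-1 exhausted → over-quota 35%; Galveny agreement on 7-1-2-3: 7-4-2-1 not covered; anti-dumping (Galveny, 7-4): +34%; total 35% + 34% = 69%. → 69%.
Line B: switchgear unit → 7-4; rated 120 W → 7-4-1; for domestic appliances → 7-4-1-2. Scheduled 11%. No special measure applies. → 11%.
Line C: transformer → 7-3; rated 11 kW → 7-3-2; for domestic appliances → 7-3-2-3. Scheduled 15%. Dorestad agreement on 7-3-2: not wholly obtained. → 15%.
Sum: 69% + 11% + 15% = 95%.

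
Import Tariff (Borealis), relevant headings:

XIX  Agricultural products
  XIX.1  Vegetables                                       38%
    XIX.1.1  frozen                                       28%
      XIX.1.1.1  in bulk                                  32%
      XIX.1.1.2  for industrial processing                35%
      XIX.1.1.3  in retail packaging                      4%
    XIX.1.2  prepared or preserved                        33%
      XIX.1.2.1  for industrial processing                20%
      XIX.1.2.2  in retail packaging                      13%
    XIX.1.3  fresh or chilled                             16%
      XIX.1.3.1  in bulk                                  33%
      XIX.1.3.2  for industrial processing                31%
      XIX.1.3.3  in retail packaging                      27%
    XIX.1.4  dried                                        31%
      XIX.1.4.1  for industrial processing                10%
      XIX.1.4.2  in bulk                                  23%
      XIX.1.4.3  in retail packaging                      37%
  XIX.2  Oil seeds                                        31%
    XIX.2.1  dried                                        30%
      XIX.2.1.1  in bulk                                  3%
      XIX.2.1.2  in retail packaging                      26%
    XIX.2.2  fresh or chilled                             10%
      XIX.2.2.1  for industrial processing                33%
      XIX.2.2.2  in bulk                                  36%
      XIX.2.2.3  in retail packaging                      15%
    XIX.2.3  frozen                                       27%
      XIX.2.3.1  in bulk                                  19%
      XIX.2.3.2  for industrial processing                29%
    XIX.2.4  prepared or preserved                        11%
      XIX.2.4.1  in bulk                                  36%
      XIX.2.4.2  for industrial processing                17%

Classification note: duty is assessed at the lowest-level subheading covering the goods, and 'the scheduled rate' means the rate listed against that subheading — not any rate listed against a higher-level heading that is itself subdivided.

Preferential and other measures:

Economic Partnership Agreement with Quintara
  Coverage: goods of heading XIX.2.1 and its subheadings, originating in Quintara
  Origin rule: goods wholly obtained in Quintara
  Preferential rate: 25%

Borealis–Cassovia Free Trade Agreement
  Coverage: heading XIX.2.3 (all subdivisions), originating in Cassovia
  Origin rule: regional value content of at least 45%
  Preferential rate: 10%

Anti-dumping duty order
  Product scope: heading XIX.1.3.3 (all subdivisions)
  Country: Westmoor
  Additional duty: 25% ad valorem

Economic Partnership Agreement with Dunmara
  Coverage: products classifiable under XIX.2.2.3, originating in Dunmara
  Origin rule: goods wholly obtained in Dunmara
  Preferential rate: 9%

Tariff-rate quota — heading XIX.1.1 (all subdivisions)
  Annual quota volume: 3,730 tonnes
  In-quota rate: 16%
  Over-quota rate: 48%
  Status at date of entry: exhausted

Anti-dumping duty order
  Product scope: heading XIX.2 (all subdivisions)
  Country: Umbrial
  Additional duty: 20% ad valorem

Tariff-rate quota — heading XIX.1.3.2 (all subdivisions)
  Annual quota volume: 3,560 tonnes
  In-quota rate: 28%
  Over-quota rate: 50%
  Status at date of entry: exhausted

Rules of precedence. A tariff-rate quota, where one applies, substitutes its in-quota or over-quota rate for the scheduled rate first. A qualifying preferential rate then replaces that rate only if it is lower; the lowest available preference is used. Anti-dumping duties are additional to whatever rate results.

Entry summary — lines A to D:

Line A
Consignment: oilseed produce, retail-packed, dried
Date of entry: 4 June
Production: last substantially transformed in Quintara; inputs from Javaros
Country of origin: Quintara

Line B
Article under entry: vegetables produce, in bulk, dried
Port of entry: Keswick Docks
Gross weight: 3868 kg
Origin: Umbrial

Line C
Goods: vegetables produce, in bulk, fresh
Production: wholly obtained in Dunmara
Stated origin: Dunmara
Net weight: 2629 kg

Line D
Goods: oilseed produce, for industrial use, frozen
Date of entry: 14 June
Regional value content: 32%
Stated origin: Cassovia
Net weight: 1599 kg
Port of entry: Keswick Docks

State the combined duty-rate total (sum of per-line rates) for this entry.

111%

Line A: oilseed → XIX.2; dried → XIX.2.1; retail-packed → XIX.2.1.2. Scheduled 26%. Quintara agreement on XIX.2.1: not wholly obtained. → 26%.
Line B: vegetables → XIX.1; dried → XIX.1.4; in bulk → XIX.1.4.2. Scheduled 23%. No special measure applies. → 23%.
Line C: vegetables → XIX.1; fresh → XIX.1.3; in bulk → XIX.1.3.1. Scheduled 33%. Dunmara agreement on XIX.2.2.3: XIX.1.3.1 not covered. → 33%.
Line D: oilseed → XIX.2; frozen → XIX.2.3; for industrial use → XIX.2.3.2. Scheduled 29%. Cassovia agreement on XIX.2.3: RVC < 45%. → 29%.
Sum: 26% + 23% + 33% + 29% = 111%.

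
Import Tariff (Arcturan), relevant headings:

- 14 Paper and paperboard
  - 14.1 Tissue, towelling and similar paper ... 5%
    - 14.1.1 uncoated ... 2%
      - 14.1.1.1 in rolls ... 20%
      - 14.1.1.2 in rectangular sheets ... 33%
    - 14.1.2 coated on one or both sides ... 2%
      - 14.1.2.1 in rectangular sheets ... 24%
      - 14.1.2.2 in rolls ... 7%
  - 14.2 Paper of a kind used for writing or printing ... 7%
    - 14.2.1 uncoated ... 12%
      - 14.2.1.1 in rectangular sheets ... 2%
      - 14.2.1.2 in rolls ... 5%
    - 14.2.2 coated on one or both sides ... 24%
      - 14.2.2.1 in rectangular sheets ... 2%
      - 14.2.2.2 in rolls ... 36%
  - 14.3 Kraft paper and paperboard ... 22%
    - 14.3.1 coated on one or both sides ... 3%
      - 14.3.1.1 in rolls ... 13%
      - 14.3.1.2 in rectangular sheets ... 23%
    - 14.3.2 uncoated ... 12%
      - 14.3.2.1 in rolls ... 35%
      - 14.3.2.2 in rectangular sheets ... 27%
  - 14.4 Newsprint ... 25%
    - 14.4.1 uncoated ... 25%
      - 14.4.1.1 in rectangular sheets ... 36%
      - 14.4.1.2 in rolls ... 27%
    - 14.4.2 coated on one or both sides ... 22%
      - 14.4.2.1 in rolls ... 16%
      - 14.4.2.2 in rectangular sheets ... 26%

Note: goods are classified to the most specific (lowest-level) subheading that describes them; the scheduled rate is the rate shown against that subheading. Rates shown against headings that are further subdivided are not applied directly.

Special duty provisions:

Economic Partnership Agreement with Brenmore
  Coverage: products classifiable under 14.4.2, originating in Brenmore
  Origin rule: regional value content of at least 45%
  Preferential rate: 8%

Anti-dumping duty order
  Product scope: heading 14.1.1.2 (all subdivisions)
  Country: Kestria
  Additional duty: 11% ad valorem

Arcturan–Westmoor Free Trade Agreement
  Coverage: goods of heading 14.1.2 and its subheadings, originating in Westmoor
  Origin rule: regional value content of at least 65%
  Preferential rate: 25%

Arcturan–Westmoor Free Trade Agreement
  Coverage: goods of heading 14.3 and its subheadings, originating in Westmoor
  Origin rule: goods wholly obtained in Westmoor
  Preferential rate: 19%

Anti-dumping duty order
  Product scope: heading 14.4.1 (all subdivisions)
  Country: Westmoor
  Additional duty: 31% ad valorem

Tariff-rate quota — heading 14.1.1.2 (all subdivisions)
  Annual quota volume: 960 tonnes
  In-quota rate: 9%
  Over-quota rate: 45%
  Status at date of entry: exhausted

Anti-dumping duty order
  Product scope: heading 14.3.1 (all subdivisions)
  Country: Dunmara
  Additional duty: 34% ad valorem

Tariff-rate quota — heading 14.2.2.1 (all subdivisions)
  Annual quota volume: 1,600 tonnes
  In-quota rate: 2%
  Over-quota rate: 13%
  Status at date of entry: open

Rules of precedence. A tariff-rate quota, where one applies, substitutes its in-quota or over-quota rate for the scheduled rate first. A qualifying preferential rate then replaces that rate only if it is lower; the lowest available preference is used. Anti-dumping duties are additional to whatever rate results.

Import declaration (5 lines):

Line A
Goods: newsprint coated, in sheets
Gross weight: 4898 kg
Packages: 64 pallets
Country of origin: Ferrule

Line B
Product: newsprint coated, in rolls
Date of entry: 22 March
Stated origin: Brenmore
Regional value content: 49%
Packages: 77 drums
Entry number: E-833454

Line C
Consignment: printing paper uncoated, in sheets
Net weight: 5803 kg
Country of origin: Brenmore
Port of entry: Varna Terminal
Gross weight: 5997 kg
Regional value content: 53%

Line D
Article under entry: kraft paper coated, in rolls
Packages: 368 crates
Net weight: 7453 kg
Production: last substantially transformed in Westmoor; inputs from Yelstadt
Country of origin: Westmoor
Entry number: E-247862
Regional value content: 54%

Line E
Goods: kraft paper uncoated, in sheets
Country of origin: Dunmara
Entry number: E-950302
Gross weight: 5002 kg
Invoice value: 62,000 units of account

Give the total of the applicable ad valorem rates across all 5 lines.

76%

Line A: newsprint → 14.4; coated → 14.4.2; in sheets → 14.4.2.2. Scheduled 26%. No special measure applies. → 26%.
Line B: newsprint → 14.4; coated → 14.4.2; in rolls → 14.4.2.1. Scheduled 16%. Brenmore agreement on 14.4.2: RVC ≥ 45% → 8% available; preferential 8%. → 8%.
Line C: printing paper → 14.2; uncoated → 14.2.1; in sheets → 14.2.1.1. Scheduled 2%. Brenmore agreement on 14.4.2: 14.2.1.1 not covered. → 2%.
Line D: kraft paper → 14.3; coated → 14.3.1; in rolls → 14.3.1.1. Scheduled 13%. Westmoor agreement on 14.1.2: 14.3.1.1 not covered; Westmoor agreement on 14.3: not wholly obtained. → 13%.
Line E: kraft paper → 14.3; uncoated → 14.3.2; in sheets → 14.3.2.2. Scheduled 27%. No special measure applies. → 27%.
Sum: 26% + 8% + 2% + 13% + 27% = 76%.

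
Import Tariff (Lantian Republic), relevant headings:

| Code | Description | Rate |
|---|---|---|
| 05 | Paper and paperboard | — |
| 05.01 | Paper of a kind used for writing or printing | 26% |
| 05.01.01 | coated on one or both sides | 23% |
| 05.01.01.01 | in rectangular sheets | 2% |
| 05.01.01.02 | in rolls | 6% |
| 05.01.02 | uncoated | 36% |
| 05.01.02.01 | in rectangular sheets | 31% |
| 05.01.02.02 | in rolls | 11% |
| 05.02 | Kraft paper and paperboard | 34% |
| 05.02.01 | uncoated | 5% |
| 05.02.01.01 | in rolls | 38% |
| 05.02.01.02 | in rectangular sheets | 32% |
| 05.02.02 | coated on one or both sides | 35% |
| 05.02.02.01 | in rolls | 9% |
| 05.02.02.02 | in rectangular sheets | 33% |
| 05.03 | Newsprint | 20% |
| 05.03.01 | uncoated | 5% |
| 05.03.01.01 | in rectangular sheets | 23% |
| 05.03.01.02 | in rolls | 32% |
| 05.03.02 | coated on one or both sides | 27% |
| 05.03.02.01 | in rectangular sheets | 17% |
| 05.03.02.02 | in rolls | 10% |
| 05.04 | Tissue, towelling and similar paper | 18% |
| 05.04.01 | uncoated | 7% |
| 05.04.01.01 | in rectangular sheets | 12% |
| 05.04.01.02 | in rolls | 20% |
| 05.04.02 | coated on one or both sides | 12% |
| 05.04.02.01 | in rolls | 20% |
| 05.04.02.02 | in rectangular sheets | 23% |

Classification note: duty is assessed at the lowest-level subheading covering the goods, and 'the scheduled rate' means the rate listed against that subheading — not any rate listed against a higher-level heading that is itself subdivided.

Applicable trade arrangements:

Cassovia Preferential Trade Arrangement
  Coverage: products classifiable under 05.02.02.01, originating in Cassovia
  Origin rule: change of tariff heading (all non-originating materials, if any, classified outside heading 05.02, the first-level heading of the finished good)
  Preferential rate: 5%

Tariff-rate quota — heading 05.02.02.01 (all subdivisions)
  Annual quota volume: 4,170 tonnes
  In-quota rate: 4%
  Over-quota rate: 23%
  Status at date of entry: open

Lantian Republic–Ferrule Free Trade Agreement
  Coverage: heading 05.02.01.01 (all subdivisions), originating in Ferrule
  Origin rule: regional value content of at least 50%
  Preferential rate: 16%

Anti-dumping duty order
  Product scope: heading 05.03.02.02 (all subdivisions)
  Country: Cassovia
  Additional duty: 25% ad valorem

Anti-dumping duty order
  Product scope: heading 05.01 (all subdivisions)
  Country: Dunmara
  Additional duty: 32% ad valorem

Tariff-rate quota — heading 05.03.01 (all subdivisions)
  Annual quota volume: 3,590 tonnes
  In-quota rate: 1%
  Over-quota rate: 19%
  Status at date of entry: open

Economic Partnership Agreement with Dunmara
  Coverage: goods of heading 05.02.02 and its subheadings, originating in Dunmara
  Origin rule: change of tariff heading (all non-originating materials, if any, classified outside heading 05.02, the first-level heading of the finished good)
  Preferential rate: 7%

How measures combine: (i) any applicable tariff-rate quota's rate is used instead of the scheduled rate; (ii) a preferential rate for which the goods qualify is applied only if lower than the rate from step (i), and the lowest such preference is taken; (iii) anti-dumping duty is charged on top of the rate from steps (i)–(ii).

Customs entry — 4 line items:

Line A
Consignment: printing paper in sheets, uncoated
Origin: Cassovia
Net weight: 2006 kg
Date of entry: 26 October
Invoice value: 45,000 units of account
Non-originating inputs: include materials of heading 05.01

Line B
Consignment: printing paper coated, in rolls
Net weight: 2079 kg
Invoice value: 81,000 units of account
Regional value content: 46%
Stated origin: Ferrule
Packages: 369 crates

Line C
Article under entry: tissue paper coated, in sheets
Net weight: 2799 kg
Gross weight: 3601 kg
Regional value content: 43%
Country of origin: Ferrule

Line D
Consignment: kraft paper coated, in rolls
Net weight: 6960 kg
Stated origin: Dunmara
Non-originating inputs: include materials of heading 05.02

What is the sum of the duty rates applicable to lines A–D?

Line A: printing paper → 05.01; uncoated → 05.01.02; in sheets → 05.01.02.01. Scheduled 31%. Cassovia agreement on 05.02.02.01: 05.01.02.01 not covered. → 31%.
Line B: printing paper → 05.01; coated → 05.01.01; in rolls → 05.01.01.02. Scheduled 6%. Ferrule agreement on 05.02.01.01: 05.01.01.02 not covered. → 6%.
Line C: tissue paper → 05.04; coated → 05.04.02; in sheets → 05.04.02.02. Scheduled 23%. Ferrule agreement on 05.02.01.01: 05.04.02.02 not covered. → 23%.
Line D: kraft paper → 05.02; coated → 05.02.02; in rolls → 05.02.02.01. Scheduled 9%. quota on 05.02.02.01 open → in-quota 4%; Dunmara agreement on 05.02.02: CTH not met. → 4%.
Sum: 31% + 6% + 23% + 4% = 64%.

64%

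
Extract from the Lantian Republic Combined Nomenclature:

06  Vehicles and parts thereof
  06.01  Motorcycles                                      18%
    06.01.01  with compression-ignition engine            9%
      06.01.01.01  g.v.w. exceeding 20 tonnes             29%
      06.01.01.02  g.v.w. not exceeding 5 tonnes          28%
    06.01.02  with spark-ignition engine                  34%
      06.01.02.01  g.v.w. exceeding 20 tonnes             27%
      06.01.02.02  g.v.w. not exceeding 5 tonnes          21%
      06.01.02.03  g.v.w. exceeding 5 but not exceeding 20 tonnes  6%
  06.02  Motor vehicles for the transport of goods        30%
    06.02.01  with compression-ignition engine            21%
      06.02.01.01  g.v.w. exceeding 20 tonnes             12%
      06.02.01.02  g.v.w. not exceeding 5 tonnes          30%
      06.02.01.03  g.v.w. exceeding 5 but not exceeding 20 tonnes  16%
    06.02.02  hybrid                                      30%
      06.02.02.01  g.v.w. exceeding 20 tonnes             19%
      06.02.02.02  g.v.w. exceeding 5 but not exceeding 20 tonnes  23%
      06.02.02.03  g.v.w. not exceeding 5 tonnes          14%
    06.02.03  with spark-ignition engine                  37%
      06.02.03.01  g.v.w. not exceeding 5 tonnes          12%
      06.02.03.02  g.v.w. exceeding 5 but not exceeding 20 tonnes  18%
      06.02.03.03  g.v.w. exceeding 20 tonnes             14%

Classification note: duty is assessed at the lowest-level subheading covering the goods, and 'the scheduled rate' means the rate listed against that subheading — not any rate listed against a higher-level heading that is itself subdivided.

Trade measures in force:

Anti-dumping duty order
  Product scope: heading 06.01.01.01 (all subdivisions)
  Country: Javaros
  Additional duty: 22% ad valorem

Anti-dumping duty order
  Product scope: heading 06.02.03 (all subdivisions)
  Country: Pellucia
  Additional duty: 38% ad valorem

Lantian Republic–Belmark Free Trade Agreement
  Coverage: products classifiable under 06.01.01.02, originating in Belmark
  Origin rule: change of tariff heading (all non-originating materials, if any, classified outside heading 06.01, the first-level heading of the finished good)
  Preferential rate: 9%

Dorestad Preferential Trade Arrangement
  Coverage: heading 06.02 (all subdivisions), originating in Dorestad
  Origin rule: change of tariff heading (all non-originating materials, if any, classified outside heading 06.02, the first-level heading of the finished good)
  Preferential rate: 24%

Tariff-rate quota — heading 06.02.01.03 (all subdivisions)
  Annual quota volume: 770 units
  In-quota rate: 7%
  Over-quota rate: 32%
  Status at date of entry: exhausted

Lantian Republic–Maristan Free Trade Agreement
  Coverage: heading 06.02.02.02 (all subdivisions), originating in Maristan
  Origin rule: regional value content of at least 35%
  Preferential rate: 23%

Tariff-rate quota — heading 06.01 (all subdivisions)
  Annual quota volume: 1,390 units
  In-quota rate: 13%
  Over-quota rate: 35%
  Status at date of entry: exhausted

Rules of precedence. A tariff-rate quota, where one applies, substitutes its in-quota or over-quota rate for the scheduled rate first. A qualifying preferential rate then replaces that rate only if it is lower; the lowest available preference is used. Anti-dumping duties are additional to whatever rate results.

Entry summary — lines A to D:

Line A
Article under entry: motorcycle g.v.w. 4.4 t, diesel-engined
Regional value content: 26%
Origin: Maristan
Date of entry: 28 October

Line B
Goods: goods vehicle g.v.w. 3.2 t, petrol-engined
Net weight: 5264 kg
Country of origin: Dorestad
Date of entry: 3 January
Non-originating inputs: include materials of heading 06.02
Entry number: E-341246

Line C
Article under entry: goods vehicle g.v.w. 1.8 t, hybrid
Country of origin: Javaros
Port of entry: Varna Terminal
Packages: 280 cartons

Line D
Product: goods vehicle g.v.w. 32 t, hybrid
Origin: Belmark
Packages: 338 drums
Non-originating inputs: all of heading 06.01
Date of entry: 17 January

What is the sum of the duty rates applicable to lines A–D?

80%

Line A: motorcycle → 06.01; diesel-engined → 06.01.01; g.v.w. 4.4 t → 06.01.01.02. Scheduled 28%. quota on 06.01 exhausted → over-quota 35%; Maristan agreement on 06.02.02.02: 06.01.01.02 not covered. → 35%.
Line B: goods vehicle → 06.02; petrol-engined → 06.02.03; g.v.w. 3.2 t → 06.02.03.01. Scheduled 12%. Dorestad agreement on 06.02: CTH not met. → 12%.
Line C: goods vehicle → 06.02; hybrid → 06.02.02; g.v.w. 1.8 t → 06.02.02.03. Scheduled 14%. No special measure applies. → 14%.
Line D: goods vehicle → 06.02; hybrid → 06.02.02; g.v.w. 32 t → 06.02.02.01. Scheduled 19%. Belmark agreement on 06.01.01.02: 06.02.02.01 not covered. → 19%.
Sum: 35% + 12% + 14% + 19% = 80%.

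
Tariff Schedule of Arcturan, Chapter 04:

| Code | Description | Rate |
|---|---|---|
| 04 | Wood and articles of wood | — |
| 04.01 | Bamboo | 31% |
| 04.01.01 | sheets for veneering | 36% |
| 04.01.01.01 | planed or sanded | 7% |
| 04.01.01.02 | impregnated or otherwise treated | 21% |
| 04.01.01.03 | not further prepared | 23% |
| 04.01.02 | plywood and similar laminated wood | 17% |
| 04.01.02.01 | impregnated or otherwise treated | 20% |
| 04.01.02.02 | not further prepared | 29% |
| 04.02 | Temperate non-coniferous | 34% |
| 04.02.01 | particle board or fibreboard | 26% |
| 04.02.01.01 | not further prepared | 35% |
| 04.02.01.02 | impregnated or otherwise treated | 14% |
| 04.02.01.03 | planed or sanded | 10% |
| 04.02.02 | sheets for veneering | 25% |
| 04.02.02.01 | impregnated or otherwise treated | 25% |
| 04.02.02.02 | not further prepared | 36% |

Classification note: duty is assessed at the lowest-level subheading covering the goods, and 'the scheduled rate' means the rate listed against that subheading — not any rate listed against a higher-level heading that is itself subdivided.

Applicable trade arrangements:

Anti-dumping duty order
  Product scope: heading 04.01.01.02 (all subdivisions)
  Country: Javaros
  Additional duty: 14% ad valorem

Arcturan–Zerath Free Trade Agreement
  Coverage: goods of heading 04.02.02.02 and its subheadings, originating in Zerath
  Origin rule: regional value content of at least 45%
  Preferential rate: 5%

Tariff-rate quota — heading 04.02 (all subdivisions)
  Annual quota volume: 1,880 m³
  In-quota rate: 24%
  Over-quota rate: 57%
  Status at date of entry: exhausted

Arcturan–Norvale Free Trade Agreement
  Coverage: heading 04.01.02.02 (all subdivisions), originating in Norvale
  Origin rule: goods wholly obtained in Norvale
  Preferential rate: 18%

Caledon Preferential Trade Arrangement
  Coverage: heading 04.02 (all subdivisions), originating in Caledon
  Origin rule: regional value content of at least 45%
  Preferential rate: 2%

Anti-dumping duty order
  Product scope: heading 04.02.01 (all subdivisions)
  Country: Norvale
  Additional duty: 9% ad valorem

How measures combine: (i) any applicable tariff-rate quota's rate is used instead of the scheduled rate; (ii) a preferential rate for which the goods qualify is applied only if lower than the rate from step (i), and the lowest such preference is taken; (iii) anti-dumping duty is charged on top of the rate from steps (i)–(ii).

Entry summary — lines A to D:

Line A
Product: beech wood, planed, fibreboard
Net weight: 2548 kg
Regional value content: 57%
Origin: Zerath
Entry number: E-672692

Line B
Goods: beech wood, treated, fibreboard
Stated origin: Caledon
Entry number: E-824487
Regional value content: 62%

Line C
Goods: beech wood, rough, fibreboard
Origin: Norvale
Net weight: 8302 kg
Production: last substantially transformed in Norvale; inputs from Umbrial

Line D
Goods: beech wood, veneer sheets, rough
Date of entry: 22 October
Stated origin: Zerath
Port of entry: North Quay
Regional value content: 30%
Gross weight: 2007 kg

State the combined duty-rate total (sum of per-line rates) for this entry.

Line A: beech → 04.02; fibreboard → 04.02.01; planed → 04.02.01.03. Scheduled 10%. quota on 04.02 exhausted → over-quota 57%; Zerath agreement on 04.02.02.02: 04.02.01.03 not covered. → 57%.
Line B: beech → 04.02; fibreboard → 04.02.01; treated → 04.02.01.02. Scheduled 14%. quota on 04.02 exhausted → over-quota 57%; Caledon agreement on 04.02: RVC ≥ 45% → 2% available; preferential 2%. → 2%.
Line C: beech → 04.02; fibreboard → 04.02.01; rough → 04.02.01.01. Scheduled 35%. quota on 04.02 exhausted → over-quota 57%; Norvale agreement on 04.01.02.02: 04.02.01.01 not covered; anti-dumping (Norvale, 04.02.01): +9%; total 57% + 9% = 66%. → 66%.
Line D: beech → 04.02; veneer sheets → 04.02.02; rough → 04.02.02.02. Scheduled 36%. quota on 04.02 exhausted → over-quota 57%; Zerath agreement on 04.02.02.02: RVC < 45%. → 57%.
Sum: 57% + 2% + 66% + 57% = 182%.

182%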